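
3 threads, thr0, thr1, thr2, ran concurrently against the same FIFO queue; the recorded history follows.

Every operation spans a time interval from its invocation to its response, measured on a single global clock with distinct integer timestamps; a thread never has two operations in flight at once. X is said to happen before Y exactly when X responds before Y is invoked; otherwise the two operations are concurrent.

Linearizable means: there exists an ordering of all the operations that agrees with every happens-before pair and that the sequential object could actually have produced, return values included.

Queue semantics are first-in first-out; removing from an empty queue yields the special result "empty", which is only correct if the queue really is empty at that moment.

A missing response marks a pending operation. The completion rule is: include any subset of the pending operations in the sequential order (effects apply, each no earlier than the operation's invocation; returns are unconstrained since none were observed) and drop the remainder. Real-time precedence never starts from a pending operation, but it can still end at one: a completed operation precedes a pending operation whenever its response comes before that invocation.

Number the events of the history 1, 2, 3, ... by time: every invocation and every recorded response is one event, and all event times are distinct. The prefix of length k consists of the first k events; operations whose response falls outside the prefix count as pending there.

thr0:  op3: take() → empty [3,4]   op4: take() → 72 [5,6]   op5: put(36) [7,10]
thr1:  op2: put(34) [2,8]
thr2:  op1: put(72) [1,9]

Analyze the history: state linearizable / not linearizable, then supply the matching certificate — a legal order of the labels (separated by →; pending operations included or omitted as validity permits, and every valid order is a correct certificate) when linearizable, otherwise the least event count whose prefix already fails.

after step 1 (op3 take() → empty): queue <>
after step 2 (op1 put(72)): queue <72>
after step 3 (op2 put(34)): queue <72,34>
after step 4 (op4 take() → 72): queue <34>
after step 5 (op5 put(36)): queue <34,36>

linearizable — witness: op3 → op1 → op2 → op4 → op5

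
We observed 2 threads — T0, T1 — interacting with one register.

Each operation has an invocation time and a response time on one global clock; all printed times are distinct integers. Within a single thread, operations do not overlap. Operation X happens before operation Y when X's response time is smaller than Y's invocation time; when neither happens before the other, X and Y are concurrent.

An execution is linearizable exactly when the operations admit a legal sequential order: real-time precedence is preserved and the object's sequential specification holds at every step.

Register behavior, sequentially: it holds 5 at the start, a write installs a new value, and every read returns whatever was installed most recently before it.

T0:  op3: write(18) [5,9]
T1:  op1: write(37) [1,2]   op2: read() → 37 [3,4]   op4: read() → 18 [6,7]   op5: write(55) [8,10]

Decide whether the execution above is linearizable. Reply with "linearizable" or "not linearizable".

a witness: op1, op2, op3, op4, op5
after step 1 (op1 write(37)): value 37
after step 2 (op2 read() → 37): value 37
after step 3 (op3 write(18)): value 18
after step 4 (op4 read() → 18): value 18
after step 5 (op5 write(55)): value 55

linearizable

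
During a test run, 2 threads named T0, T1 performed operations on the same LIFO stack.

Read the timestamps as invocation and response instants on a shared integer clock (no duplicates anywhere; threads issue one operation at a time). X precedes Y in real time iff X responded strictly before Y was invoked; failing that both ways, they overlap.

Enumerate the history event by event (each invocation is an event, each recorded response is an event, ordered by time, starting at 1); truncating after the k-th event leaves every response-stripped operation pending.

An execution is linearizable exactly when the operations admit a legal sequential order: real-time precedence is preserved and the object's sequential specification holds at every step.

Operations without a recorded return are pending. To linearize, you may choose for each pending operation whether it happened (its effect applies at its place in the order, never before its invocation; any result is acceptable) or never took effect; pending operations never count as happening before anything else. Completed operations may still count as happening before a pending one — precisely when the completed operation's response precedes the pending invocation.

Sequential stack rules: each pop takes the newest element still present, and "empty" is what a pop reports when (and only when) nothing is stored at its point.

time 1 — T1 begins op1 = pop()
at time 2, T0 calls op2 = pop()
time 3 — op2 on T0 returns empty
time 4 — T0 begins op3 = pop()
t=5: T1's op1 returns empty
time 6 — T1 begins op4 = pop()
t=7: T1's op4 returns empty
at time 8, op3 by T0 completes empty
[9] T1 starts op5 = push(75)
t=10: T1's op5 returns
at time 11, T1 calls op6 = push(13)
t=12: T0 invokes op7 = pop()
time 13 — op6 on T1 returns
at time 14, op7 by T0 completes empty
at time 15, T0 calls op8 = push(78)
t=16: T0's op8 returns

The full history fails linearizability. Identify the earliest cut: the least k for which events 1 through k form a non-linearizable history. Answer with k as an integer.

events 1..13 are still linearizable — one witness is op1, op2, op3, op4, op5, op6:
step 1: op1 pop() → empty — stack <>
step 2: op2 pop() → empty — stack <>
step 3: op3 pop() → empty — stack <>
step 4: op4 pop() → empty — stack <>
step 5: op5 push(75) — stack <75>
step 6: op6 push(13) — stack <75,13>
include event 14 — op7 responding at 14 — and every candidate order breaks
e.g. op1, op2, op3, op4, op5, op6, op7: illegal at step 7, since op7 pop() → empty cannot apply there
e.g. op1, op2, op3, op4, op5, op7, op6: illegal at step 6, since op7 pop() → empty cannot apply there

14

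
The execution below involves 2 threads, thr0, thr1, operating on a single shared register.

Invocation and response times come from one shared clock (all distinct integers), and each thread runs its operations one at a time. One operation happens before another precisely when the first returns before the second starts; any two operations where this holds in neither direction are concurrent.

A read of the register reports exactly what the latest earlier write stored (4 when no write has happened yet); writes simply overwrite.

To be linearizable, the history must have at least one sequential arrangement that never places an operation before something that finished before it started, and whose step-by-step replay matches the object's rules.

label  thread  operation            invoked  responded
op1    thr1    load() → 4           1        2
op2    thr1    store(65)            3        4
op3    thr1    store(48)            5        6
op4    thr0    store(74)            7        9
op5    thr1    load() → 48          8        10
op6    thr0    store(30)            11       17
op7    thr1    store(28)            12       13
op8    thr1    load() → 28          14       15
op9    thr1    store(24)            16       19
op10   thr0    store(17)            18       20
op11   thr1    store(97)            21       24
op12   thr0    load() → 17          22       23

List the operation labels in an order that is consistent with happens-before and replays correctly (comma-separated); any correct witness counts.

op1, op2, op3, op5, op4, op6, op7, op8, op9, op10, op12, op11

step 1: op1 load() → 4 — value 4
step 2: op2 store(65) — value 65
step 3: op3 store(48) — value 48
step 4: op5 load() → 48 — value 48
step 5: op4 store(74) — value 74
step 6: op6 store(30) — value 30
step 7: op7 store(28) — value 28
step 8: op8 load() → 28 — value 28
step 9: op9 store(24) — value 24
step 10: op10 store(17) — value 17
step 11: op12 load() → 17 — value 17
step 12: op11 store(97) — value 97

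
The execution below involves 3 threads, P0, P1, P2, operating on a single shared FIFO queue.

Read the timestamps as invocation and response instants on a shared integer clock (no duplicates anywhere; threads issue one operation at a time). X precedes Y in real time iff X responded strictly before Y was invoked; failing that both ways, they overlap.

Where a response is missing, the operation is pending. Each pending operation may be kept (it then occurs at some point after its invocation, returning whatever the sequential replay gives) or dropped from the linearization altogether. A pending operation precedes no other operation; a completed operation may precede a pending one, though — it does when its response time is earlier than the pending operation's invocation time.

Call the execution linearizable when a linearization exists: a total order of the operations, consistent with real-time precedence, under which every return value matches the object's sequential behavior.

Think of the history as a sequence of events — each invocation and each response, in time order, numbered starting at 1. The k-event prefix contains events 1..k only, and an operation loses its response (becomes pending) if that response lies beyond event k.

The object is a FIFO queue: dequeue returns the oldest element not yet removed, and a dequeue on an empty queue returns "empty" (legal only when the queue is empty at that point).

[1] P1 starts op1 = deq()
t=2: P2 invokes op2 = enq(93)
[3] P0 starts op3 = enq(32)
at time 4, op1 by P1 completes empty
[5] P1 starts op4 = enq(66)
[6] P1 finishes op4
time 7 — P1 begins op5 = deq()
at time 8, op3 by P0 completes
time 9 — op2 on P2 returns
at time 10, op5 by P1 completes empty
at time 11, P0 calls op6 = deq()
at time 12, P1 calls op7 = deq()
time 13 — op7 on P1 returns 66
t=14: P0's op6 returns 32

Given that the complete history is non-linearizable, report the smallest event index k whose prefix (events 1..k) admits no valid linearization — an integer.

one valid order for events 1..9 is op1, op2, op3, op4:
1. op1 deq() → empty, leaving queue <>
2. op2 enq(93), leaving queue <93>
3. op3 enq(32), leaving queue <93,32>
4. op4 enq(66), leaving queue <93,32,66>
once event 10 joins (op5's response, time 10), exhaustive search finds no witness
sample order op1, op2, op3, op4, op5 stalls at step 5 — op5 deq() → empty has no legal effect
sample order op1, op2, op4, op3, op5 stalls at step 5 — op5 deq() → empty has no legal effect

10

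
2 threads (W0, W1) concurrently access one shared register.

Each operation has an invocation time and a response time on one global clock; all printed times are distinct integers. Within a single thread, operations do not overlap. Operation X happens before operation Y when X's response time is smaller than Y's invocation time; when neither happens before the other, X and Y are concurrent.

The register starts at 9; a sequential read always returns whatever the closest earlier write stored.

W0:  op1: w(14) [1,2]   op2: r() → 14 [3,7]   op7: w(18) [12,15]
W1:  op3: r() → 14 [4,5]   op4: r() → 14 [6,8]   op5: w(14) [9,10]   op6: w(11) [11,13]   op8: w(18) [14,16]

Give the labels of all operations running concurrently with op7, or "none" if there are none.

op6, op8

overlap test against op7 [12,15]: concurrent iff the interval meets 12..15
op1 [1,2]: before
op2 [3,7]: before
op3 [4,5]: before
op4 [6,8]: before
op5 [9,10]: before
op6 [11,13]: concurrent
op8 [14,16]: concurrent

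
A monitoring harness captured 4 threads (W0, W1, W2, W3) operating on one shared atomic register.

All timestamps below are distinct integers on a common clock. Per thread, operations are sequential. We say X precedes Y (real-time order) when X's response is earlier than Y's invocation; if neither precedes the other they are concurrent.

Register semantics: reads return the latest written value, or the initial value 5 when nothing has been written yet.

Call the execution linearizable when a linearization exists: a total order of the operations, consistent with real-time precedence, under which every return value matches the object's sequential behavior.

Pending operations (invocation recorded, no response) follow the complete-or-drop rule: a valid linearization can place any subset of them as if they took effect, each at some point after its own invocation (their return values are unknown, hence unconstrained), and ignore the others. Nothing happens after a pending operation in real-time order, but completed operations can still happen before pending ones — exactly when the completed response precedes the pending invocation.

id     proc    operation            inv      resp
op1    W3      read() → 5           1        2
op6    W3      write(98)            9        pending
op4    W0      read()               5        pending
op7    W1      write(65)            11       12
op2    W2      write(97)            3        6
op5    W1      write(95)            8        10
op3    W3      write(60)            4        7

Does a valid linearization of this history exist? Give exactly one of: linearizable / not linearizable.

linearizable

a witness: op1, op2, op3, op4, op5, op6, op7
after step 1 (op1 read() → 5): value 5
after step 2 (op2 write(97)): value 97
after step 3 (op3 write(60)): value 60
after step 4 (op4 read() (pending, included)): value 60
after step 5 (op5 write(95)): value 95
after step 6 (op6 write(98) (pending, included)): value 98
after step 7 (op7 write(65)): value 65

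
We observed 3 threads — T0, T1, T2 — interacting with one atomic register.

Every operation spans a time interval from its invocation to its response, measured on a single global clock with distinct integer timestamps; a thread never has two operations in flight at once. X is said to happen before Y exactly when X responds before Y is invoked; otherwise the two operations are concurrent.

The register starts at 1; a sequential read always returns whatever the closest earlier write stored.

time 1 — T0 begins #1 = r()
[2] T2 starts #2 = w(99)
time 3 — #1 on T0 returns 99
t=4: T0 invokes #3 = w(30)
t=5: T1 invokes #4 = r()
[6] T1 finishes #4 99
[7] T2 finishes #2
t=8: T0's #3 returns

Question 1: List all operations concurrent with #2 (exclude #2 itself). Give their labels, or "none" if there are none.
#1, #3, #4

concurrent with #2 ([2,7]): every op whose interval crosses 2..7
#1 [1,3]: concurrent
#3 [4,8]: concurrent
#4 [5,6]: concurrent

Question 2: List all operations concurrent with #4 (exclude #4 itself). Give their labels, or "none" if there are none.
#2, #3

overlap test against #4 [5,6]: concurrent iff the interval meets 5..6
#1 [1,3]: before
#2 [2,7]: concurrent
#3 [4,8]: concurrent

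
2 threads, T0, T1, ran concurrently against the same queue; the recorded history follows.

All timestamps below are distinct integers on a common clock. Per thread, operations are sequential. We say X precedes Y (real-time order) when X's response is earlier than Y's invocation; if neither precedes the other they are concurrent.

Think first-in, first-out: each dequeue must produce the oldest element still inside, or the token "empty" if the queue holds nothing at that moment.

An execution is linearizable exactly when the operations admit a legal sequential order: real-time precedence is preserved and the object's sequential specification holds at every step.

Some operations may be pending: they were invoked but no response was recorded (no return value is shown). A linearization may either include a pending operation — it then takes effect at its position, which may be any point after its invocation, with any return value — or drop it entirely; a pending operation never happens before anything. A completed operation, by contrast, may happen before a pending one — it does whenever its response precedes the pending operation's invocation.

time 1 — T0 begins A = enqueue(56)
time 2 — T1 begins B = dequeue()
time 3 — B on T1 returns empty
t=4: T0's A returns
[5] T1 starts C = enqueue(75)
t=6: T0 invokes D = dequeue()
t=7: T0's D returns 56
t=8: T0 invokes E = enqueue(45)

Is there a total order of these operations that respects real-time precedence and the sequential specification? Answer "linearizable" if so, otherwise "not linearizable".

linearizable

a witness: B, A, C, D
1. B dequeue() → empty, leaving queue <>
2. A enqueue(56), leaving queue <56>
3. C enqueue(75) (pending, included), leaving queue <56,75>
4. D dequeue() → 56, leaving queue <75>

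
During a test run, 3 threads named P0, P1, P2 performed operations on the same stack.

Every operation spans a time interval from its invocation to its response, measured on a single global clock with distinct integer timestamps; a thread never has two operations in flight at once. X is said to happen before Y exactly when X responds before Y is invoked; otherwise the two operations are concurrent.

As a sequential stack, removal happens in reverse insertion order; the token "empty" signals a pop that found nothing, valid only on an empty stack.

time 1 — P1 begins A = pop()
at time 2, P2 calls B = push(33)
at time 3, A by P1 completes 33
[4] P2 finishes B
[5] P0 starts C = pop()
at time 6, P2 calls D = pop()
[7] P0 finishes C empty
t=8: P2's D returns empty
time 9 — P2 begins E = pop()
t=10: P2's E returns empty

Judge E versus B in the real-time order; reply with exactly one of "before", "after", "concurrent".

after

E spans [9,10], B spans [2,4]
resp(B)=4 < inv(E)=9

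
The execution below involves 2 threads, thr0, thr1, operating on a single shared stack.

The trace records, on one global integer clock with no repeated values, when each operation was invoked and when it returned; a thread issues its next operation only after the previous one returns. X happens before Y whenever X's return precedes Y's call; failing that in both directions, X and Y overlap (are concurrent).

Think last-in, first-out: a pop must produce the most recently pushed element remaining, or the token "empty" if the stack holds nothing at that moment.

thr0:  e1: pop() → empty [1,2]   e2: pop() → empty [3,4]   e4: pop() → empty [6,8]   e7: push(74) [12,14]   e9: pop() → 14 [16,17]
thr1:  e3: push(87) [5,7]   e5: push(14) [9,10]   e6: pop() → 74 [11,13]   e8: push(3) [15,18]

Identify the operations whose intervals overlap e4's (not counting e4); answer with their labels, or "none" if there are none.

e3

overlap test against e4 [6,8]: concurrent iff the interval meets 6..8
e1 [1,2]: before
e2 [3,4]: before
e3 [5,7]: concurrent
e5 [9,10]: after
e6 [11,13]: after
e7 [12,14]: after
e8 [15,18]: after
e9 [16,17]: after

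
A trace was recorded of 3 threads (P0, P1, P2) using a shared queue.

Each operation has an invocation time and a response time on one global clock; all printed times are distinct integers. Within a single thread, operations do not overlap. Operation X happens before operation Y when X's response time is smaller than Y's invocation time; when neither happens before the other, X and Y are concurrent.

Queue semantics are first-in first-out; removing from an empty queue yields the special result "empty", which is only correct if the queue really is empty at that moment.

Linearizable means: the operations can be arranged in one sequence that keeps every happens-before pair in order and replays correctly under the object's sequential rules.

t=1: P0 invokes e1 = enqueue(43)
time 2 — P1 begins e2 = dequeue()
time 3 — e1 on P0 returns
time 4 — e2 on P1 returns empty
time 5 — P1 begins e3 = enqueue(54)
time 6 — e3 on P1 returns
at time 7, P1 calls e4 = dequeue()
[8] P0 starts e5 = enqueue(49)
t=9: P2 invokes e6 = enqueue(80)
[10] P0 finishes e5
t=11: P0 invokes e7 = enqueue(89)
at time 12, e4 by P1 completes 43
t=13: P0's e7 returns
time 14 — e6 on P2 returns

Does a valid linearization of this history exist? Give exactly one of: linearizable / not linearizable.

one valid linearization: e2, e1, e3, e4, e5, e6, e7
after step 1 (e2 dequeue() → empty): queue <>
after step 2 (e1 enqueue(43)): queue <43>
after step 3 (e3 enqueue(54)): queue <43,54>
after step 4 (e4 dequeue() → 43): queue <54>
after step 5 (e5 enqueue(49)): queue <54,49>
after step 6 (e6 enqueue(80)): queue <54,49,80>
after step 7 (e7 enqueue(89)): queue <54,49,80,89>

linearizable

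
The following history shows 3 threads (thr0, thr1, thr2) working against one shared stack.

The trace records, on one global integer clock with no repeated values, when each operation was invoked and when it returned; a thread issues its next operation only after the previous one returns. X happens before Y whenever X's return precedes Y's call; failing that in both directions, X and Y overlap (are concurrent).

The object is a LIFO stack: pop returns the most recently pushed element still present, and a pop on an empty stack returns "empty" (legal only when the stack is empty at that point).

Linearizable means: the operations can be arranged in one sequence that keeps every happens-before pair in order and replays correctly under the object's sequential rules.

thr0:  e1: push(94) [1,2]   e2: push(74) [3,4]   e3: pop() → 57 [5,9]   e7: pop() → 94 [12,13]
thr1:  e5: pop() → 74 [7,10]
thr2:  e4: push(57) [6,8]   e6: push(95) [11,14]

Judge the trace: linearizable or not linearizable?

linearizable

one valid linearization: e1, e2, e4, e3, e5, e7, e6
after step 1 (e1 push(94)): stack <94>
after step 2 (e2 push(74)): stack <94,74>
after step 3 (e4 push(57)): stack <94,74,57>
after step 4 (e3 pop() → 57): stack <94,74>
after step 5 (e5 pop() → 74): stack <94>
after step 6 (e7 pop() → 94): stack <>
after step 7 (e6 push(95)): stack <95>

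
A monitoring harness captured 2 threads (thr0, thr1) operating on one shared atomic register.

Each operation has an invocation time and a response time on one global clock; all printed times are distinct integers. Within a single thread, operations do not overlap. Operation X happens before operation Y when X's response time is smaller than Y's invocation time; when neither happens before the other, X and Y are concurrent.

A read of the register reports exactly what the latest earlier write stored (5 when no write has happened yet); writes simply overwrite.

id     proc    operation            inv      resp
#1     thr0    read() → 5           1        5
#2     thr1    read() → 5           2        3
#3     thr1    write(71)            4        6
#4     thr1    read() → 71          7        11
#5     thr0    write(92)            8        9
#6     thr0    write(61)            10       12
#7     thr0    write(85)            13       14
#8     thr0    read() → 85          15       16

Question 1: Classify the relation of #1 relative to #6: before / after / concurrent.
Answer: before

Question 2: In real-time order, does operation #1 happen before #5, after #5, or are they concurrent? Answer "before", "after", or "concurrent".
Answer: before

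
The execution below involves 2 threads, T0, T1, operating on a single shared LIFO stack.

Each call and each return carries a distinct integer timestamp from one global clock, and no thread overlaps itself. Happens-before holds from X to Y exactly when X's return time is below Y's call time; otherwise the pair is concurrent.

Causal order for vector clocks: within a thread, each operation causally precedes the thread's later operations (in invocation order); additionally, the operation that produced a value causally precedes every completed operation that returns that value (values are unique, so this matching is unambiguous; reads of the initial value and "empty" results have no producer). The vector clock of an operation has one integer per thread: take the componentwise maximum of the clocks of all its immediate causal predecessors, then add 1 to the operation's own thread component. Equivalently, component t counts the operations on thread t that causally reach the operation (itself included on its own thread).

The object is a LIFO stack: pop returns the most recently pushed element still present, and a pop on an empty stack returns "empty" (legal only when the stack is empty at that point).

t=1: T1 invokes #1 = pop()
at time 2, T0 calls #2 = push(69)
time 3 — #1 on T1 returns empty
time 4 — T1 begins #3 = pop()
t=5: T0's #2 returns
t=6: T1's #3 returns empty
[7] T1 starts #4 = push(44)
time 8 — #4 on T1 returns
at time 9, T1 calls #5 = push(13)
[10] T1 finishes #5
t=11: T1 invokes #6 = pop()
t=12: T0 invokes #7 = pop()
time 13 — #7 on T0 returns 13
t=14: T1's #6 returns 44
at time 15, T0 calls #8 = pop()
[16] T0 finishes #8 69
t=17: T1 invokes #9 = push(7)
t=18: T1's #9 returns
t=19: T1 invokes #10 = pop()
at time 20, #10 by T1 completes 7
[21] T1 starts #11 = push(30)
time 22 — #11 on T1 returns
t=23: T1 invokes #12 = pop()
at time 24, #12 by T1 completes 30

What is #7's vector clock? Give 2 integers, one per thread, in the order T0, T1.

no predecessors for #1 (invoked 1): T1 increments from zero → (0, 1)
no predecessors for #2 (invoked 2): T0 increments from zero → (1, 0)
VC(#3, invoked at 4): max of VC(#1)=(0, 1), then +1 on thread T1 → (0, 2)
VC(#4, invoked at 7): max of VC(#3)=(0, 2), then +1 on thread T1 → (0, 3)
VC(#5, invoked at 9): max of VC(#4)=(0, 3), then +1 on thread T1 → (0, 4)
VC(#6, invoked at 11): max of VC(#4)=(0, 3), VC(#5)=(0, 4), then +1 on thread T1 → (0, 5)
VC(#9, invoked at 17): max of VC(#6)=(0, 5), then +1 on thread T1 → (0, 6)
VC(#7, invoked at 12): max of VC(#2)=(1, 0), VC(#5)=(0, 4), then +1 on thread T0 → (2, 4)
VC(#10, invoked at 19): max of VC(#9)=(0, 6), then +1 on thread T1 → (0, 7)
VC(#8, invoked at 15): max of VC(#2)=(1, 0), VC(#7)=(2, 4), then +1 on thread T0 → (3, 4)
VC(#11, invoked at 21): max of VC(#10)=(0, 7), then +1 on thread T1 → (0, 8)
VC(#12, invoked at 23): max of VC(#11)=(0, 8), then +1 on thread T1 → (0, 9)
target: VC(#7) = (2, 4)

(2, 4)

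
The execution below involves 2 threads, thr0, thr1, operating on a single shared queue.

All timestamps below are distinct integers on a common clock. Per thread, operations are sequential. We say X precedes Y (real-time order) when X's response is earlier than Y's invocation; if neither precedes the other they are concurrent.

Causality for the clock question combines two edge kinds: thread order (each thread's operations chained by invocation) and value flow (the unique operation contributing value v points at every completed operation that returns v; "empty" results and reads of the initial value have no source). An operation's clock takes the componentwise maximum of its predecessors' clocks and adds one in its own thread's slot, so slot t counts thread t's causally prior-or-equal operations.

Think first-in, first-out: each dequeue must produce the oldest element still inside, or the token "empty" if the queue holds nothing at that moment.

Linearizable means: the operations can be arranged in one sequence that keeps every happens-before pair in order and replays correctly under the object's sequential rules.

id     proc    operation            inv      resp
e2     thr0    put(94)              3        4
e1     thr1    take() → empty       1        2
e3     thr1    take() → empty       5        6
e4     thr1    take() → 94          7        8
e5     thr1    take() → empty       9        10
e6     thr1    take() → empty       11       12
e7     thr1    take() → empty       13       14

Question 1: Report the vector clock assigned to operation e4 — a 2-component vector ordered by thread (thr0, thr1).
Answer: (1, 3)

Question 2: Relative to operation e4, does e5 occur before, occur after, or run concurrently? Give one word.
Answer: after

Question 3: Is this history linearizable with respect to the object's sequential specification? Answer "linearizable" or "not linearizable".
the violation lands at event 6, e3's response at time 6: events 1..5 linearize, events 1..6 do not
a single order respects real time; the 3 completed queue operations fail replay along it
for example e1, e2, e3 fails at step 3: e3 take() → empty is not legal there

not linearizable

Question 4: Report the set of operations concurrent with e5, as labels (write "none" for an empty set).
Answer: none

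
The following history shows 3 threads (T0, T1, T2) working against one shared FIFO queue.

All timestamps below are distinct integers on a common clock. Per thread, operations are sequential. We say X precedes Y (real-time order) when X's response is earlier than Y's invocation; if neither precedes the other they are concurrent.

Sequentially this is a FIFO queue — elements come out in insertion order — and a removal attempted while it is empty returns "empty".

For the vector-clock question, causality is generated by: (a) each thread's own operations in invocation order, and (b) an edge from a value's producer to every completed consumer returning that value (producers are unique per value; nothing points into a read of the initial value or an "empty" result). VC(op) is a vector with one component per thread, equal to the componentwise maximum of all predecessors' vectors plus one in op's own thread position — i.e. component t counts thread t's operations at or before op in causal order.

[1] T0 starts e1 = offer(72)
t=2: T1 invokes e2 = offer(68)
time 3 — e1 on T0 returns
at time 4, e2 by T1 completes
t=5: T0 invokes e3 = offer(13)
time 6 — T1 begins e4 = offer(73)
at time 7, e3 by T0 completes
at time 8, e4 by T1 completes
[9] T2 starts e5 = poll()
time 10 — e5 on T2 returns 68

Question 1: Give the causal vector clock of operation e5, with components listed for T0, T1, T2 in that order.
VC(e2, invoked at 2): no causal predecessors; +1 on T1 → (0, 1, 0)
VC(e1, invoked at 1): no causal predecessors; +1 on T0 → (1, 0, 0)
VC(e5, invoked at 9): max of VC(e2)=(0, 1, 0), then +1 on thread T2 → (0, 1, 1)
VC(e4, invoked at 6): max of VC(e2)=(0, 1, 0), then +1 on thread T1 → (0, 2, 0)
VC(e3, invoked at 5): max of VC(e1)=(1, 0, 0), then +1 on thread T0 → (2, 0, 0)
target: VC(e5) = (0, 1, 1)

(0, 1, 1)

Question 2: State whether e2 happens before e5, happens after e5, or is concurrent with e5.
e2 spans [2,4], e5 spans [9,10]
resp(e2)=4 < inv(e5)=9

before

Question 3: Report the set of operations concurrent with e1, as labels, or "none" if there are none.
overlap test against e1 [1,3]: concurrent iff the interval meets 1..3
e2 [2,4]: concurrent
e3 [5,7]: after
e4 [6,8]: after
e5 [9,10]: after

e2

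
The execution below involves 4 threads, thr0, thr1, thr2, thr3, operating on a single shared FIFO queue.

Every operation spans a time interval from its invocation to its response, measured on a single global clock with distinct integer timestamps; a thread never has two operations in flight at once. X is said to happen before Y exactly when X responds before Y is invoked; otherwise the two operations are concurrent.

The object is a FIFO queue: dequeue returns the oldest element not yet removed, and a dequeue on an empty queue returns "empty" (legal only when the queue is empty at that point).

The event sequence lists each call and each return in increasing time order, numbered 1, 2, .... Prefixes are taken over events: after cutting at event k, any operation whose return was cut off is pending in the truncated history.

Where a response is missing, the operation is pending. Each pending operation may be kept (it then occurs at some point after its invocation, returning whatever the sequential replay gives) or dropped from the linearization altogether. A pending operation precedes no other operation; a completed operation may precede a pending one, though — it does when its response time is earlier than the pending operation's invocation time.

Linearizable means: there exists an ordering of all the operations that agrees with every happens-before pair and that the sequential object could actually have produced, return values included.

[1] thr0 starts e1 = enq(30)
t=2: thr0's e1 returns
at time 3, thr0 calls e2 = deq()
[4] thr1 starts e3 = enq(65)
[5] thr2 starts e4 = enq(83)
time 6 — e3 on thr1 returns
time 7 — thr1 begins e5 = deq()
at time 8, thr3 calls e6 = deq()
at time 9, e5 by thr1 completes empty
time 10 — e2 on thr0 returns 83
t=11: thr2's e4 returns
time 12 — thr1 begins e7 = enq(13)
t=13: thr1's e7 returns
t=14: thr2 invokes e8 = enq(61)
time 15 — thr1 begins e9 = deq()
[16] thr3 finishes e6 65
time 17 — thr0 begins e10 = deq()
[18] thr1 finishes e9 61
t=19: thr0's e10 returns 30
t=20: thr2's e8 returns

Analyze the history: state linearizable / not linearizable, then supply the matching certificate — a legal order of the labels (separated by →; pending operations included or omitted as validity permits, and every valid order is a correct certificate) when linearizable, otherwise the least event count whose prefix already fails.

not linearizable — minimal violating prefix: 10 events

prefix check: 1..9 passes, 1..10 fails once e2's time-10 response joins
4 completed operations, 3 real-time-consistent orders — every FIFO queue replay fails
every completion of the 2 pending operations (e4, e6) was checked; none linearizes
for example e1, e2, e3, e5 (pending dropped) fails at step 2: e2 deq() → 83 is not legal there
for example e1, e3, e2, e5 (pending dropped) fails at step 3: e2 deq() → 83 is not legal there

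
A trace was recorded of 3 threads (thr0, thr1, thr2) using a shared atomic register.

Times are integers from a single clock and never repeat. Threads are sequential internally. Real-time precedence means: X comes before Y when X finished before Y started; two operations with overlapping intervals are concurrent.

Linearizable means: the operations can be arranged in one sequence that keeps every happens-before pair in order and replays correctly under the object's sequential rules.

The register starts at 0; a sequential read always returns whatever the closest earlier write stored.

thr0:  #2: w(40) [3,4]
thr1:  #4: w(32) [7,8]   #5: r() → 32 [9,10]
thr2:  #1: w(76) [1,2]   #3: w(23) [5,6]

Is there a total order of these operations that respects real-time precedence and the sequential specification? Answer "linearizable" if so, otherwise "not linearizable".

linearizable

one valid linearization: #1, #2, #3, #4, #5
1. #1 w(76), leaving value 76
2. #2 w(40), leaving value 40
3. #3 w(23), leaving value 23
4. #4 w(32), leaving value 32
5. #5 r() → 32, leaving value 32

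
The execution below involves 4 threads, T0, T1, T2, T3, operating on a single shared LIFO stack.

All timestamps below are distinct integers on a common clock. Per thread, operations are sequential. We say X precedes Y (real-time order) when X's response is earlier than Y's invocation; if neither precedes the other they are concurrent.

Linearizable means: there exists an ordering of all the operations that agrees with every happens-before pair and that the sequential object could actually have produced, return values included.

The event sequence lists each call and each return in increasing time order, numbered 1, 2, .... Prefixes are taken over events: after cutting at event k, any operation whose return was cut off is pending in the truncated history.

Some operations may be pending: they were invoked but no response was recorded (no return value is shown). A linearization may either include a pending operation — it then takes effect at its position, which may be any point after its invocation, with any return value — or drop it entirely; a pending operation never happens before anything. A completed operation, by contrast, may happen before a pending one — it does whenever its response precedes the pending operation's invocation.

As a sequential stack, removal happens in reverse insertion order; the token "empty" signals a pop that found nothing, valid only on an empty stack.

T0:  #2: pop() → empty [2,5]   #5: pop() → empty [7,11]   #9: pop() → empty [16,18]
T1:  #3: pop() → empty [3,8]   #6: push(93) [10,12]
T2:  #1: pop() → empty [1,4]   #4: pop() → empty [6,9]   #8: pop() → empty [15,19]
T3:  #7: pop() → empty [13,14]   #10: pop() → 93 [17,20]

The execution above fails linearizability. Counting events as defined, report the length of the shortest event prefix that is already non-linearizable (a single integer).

14

a valid linearization of events 1..13 exists, for instance #1, #2, #3, #4, #5, #6:
step 1: #1 pop() → empty — stack <>
step 2: #2 pop() → empty — stack <>
step 3: #3 pop() → empty — stack <>
step 4: #4 pop() → empty — stack <>
step 5: #5 pop() → empty — stack <>
step 6: #6 push(93) — stack <93>
with event 14 included (#7 responding at time 14), all real-time-consistent orders fail
for example #1, #2, #3, #4, #5, #6, #7 fails at step 7: #7 pop() → empty is not legal there
for example #1, #2, #3, #4, #6, #5, #7 fails at step 6: #5 pop() → empty is not legal there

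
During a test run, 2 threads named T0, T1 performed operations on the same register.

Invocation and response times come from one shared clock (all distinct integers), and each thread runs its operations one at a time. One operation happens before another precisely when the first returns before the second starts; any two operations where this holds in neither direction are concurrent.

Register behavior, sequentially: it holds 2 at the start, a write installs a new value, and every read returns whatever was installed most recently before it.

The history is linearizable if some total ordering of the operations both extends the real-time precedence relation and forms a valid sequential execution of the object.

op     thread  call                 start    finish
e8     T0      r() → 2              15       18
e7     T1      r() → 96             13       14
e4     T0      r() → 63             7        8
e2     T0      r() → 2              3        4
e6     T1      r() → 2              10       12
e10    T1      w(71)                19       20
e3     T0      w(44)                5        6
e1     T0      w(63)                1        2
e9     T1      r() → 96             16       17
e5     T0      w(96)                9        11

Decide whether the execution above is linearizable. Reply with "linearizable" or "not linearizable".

not linearizable

events 1..3 are fine; event 4 — the response of e2 at time 4 — makes the prefix non-linearizable
exhaustive check: the 2 completed register ops admit one real-time order; illegal
one such order, e1, e2, breaks at step 2 where e2 r() → 2 is illegal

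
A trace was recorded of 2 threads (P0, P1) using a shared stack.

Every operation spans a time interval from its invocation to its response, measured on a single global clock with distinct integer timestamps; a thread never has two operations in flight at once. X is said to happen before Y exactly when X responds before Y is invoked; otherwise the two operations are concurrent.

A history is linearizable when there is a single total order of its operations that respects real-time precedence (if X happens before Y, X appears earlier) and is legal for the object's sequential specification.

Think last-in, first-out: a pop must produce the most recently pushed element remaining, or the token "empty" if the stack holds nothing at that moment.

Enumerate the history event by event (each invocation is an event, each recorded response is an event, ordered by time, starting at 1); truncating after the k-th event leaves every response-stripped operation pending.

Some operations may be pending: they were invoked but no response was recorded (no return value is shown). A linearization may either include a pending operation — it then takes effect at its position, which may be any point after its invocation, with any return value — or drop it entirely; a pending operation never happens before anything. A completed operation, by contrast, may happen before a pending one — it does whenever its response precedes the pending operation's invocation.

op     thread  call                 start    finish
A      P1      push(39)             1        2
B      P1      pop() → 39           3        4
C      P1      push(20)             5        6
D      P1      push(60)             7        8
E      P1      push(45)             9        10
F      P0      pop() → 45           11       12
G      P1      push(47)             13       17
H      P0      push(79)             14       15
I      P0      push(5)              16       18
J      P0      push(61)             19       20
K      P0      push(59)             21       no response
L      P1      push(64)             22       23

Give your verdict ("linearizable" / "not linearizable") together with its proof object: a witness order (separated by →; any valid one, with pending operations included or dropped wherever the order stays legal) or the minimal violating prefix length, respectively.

after step 1 (A push(39)): stack <39>
after step 2 (B pop() → 39): stack <>
after step 3 (C push(20)): stack <20>
after step 4 (D push(60)): stack <20,60>
after step 5 (E push(45)): stack <20,60,45>
after step 6 (F pop() → 45): stack <20,60>
after step 7 (G push(47)): stack <20,60,47>
after step 8 (H push(79)): stack <20,60,47,79>
after step 9 (I push(5)): stack <20,60,47,79,5>
after step 10 (J push(61)): stack <20,60,47,79,5,61>
after step 11 (K push(59) (pending, included)): stack <20,60,47,79,5,61,59>
after step 12 (L push(64)): stack <20,60,47,79,5,61,59,64>

linearizable — witness: A → B → C → D → E → F → G → H → I → J → K → L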